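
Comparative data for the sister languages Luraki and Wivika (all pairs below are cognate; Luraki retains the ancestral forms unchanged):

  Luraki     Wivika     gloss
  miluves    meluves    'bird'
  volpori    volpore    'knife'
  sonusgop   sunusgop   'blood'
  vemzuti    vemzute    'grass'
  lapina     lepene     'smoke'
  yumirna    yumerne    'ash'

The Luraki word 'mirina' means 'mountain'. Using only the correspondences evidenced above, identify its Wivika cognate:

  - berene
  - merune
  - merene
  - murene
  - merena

yumirna ~ yumerne — Luraki i corresponds to Wivika e after a consonant, before r.
lapina ~ lepene — Luraki i corresponds to Wivika e after a consonant, before a nasal.
lapina ~ lepene, yumirna ~ yumerne — Luraki a corresponds to Wivika e word-finally.
Applying these to Luraki 'mirina':
  mirina → merina   (i→e after a consonant, before r)
  merina → merena   (i→e after a consonant, before a nasal)
  merena → merene   (a→e word-finally)
So the Wivika cognate is 'merene'.

merene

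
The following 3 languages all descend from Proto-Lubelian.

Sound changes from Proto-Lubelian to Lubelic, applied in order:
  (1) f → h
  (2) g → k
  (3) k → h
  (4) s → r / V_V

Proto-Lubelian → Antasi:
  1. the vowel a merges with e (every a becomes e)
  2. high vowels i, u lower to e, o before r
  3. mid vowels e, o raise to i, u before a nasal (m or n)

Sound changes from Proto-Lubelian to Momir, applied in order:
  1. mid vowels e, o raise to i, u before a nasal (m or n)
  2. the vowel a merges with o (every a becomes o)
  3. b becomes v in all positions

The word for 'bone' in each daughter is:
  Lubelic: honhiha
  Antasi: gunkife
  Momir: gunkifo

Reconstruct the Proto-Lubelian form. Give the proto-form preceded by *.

Position 6: Lubelic has h, Antasi has f, Momir has f. Antasi preserves f here (none of its changes turn any other segment into f), so the proto-segment is *f.
Position 1: Lubelic has h, Antasi has g, Momir has g. Antasi preserves g here (none of its changes turn any other segment into g), so the proto-segment is *g.
Continuing position by position gives *gonkifa; check it forward:
Lubelic: start from *gonkifa.
  rule 1 (unconditioned shift): gonkifa → gonkiha
  rule 2 (unconditioned shift): gonkiha → konkiha
  rule 3 (unconditioned shift): konkiha → honhiha
  rule 4: no change — honhiha
  ⇒ Lubelic honhiha
Antasi: *gonkifa
  gonkifa → gonkife   [vowel merger]
  gonkife (rule 2 does not apply)
  gonkife → gunkife   [pre-nasal raising]
  giving Antasi gunkife.
Momir: start from *gonkifa.
  rule 1 (pre-nasal raising): gonkifa → gunkifa
  rule 2 (vowel merger): gunkifa → gunkifo
  rule 3: no change — gunkifo
  ⇒ Momir gunkifo
*gonkifa is the unique common source.

*gonkifa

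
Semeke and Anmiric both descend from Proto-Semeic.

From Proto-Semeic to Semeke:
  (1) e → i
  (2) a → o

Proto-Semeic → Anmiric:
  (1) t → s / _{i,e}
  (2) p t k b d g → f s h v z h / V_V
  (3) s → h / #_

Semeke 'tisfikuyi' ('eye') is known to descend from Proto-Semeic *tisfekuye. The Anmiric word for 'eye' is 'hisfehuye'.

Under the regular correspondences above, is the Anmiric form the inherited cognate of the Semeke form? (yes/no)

Derive the expected Anmiric reflex of *tisfekuye:
Anmiric: start from *tisfekuye.
  rule 1 (palatalisation): tisfekuye → sisfekuye
  rule 2 (intervocalic lenition): sisfekuye → sisfehuye
  rule 3 (debuccalisation): sisfehuye → hisfehuye
  ⇒ Anmiric hisfehuye
Anmiric 'hisfehuye' matches the regular reflex exactly, so the pair is cognate.

yes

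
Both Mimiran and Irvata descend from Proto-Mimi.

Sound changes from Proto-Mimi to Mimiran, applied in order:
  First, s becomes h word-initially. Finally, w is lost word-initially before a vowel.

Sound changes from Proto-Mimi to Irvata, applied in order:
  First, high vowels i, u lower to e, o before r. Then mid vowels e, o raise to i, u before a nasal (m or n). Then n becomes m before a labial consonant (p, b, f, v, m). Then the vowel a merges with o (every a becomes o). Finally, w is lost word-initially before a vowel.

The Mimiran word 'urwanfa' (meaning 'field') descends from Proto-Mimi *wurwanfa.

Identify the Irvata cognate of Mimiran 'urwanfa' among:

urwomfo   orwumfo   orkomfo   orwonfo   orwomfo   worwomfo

Irvata: *wurwanfa
  wurwanfa → worwanfa   [pre-rhotic lowering]
  worwanfa (rule 2 does not apply)
  worwanfa → worwamfa   [nasal place assimilation]
  worwamfa → worwomfo   [vowel merger]
  worwomfo → orwomfo   [glide loss]
  giving Irvata orwomfo.
Only 'orwomfo' matches the regular Irvata development of *wurwanfa.

orwomfo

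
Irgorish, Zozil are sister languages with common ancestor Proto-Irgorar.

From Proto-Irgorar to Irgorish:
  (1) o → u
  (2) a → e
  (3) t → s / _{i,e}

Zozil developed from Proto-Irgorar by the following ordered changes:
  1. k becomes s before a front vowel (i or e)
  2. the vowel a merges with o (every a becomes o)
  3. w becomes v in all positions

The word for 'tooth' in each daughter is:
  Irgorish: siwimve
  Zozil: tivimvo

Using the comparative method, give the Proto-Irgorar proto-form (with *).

*tiwimva

Position 1: Irgorish has s, Zozil has t. Zozil preserves t here (none of its changes turn any other segment into t), so the proto-segment is *t.
Position 7: Irgorish has e, Zozil has o. Taking the neighbouring segments as reconstructed: Irgorish e could go back to *a or *e; Zozil o could go back to *a or *o — the one source consistent with every daughter is *a.
This points to *tiwimva. Verify forward in each daughter:
Irgorish: *tiwimva
  tiwimva (rule 1 does not apply)
  tiwimva → tiwimve   [vowel merger]
  tiwimve → siwimve   [palatalisation]
  giving Irgorish siwimve.
Zozil: *tiwimva > tiwimvo > tivimvo  (by vowel merger, unconditioned shift)
No other proto-form is consistent with every reflex, so the reconstruction is *tiwimva.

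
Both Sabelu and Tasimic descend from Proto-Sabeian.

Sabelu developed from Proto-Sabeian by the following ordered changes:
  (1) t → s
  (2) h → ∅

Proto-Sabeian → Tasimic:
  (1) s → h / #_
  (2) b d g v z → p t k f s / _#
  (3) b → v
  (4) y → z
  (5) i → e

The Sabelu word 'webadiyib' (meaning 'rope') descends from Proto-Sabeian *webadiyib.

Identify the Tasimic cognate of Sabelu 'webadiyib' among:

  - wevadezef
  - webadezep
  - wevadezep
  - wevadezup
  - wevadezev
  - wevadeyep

Tasimic: *webadiyib
  webadiyib (rule 1 does not apply)
  webadiyib → webadiyip   [final devoicing]
  webadiyip → wevadiyip   [unconditioned shift]
  wevadiyip → wevadizip   [unconditioned shift]
  wevadizip → wevadezep   [vowel merger]
  giving Tasimic wevadezep.
Only 'wevadezep' matches the regular Tasimic development of *webadiyib.

wevadezep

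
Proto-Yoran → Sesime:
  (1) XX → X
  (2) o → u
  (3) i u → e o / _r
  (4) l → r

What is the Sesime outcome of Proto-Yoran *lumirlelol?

Sesime: start from *lumirlelol.
  rule 1: no change — lumirlelol
  rule 2 (vowel merger): lumirlelol → lumirlelul
  rule 3 (pre-rhotic lowering): lumirlelul → lumerlelul
  rule 4 (unconditioned shift): lumerlelul → rumerrerur
  ⇒ Sesime rumerrerur

rumerrerur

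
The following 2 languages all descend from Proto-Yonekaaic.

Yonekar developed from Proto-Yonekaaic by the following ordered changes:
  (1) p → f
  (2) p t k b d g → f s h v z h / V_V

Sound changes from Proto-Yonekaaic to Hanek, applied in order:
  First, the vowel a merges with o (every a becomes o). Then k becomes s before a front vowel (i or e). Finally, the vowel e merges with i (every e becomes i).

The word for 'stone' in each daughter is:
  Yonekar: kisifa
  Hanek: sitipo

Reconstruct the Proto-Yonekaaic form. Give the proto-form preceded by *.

Position 1: Yonekar has k, Hanek has s. Yonekar preserves k here (none of its changes turn any other segment into k), so the proto-segment is *k.
Position 5: Yonekar has f, Hanek has p. Hanek preserves p here (none of its changes turn any other segment into p), so the proto-segment is *p.
Position 3: Yonekar has s, Hanek has t. Hanek preserves t here (none of its changes turn any other segment into t), so the proto-segment is *t.
Verify the candidate proto-form against each daughter:
Yonekar: *kitipa > kitifa > kisifa  (by unconditioned shift, intervocalic lenition)
Hanek: *kitipa > kitipo > sitipo  (by vowel merger, palatalisation)
Only *kitipa yields all of Yonekar kisifa, Hanek sitipo.

*kitipa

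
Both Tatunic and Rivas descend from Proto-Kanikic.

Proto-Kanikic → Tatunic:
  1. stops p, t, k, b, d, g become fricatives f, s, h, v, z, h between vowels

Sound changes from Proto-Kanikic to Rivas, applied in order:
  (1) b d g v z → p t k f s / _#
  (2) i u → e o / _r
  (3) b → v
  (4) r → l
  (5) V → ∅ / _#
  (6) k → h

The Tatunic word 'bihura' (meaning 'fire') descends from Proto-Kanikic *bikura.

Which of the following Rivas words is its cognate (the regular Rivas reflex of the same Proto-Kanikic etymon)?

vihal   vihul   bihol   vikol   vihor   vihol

Rivas: *bikura > bikora > vikora > vikola > vikol > vihol  (by pre-rhotic lowering, unconditioned shift, unconditioned shift, apocope, unconditioned shift)
Only 'vihol' matches the regular Rivas development of *bikura.

vihol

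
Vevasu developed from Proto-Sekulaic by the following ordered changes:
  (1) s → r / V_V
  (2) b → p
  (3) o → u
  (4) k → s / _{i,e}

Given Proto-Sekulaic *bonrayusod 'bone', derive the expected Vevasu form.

punrayurud

Vevasu: *bonrayusod
  bonrayusod → bonrayurod   [rhotacism]
  bonrayurod → ponrayurod   [unconditioned shift]
  ponrayurod → punrayurud   [vowel merger]
  punrayurud (rule 4 does not apply)
  giving Vevasu punrayurud.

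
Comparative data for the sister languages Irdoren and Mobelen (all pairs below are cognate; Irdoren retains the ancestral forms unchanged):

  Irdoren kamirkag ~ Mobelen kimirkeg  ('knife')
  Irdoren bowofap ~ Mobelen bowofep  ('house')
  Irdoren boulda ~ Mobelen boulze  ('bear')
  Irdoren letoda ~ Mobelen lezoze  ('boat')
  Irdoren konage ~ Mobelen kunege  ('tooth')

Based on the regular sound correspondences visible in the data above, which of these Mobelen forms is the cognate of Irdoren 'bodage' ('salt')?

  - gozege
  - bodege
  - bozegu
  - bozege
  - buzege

bozege

letoda ~ lezoze — Irdoren d corresponds to Mobelen z between vowels (before a back vowel).
kamirkag ~ kimirkeg, konage ~ kunege — Irdoren a corresponds to Mobelen e after a consonant, before a consonant other than r, m, n, p, b, f, v.
Applying these to Irdoren 'bodage':
  bodage → bozage   (d→z between vowels (before a back vowel))
  bozage → bozege   (a→e after a consonant, before a consonant other than r, m, n, p, b, f, v)
So the Mobelen cognate is 'bozege'.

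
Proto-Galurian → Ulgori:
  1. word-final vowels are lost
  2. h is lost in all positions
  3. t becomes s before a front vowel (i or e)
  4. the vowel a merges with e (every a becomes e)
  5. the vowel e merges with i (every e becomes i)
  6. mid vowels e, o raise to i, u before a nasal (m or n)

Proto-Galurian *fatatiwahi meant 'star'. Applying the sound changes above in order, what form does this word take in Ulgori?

Ulgori: *fatatiwahi
  fatatiwahi → fatatiwah   [apocope]
  fatatiwah → fatatiwa   [h-loss]
  fatatiwa → fatasiwa   [palatalisation]
  fatasiwa → fetesiwe   [vowel merger]
  fetesiwe → fitisiwi   [vowel merger]
  fitisiwi (rule 6 does not apply)
  giving Ulgori fitisiwi.

fitisiwi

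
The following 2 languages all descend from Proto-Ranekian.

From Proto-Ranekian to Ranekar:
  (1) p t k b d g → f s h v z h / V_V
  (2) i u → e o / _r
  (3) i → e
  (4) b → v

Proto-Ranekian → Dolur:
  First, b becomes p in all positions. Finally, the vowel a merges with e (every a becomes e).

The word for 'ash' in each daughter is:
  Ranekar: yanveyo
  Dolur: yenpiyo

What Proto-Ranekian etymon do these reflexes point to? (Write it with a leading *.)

*yanbiyo

Position 2: Ranekar has a, Dolur has e. Ranekar preserves a here (none of its changes turn any other segment into a), so the proto-segment is *a.
Position 4: Ranekar has v, Dolur has p. Taking the neighbouring segments as reconstructed: Ranekar v could go back to *b or *v; Dolur p could go back to *p or *b — the one source consistent with every daughter is *b.
Position 5: Ranekar has e, Dolur has i. Dolur preserves i here (none of its changes turn any other segment into i), so the proto-segment is *i.
Verify the candidate proto-form against each daughter:
Ranekar: *yanbiyo
  yanbiyo (rule 1 does not apply)
  yanbiyo (rule 2 does not apply)
  yanbiyo → yanbeyo   [vowel merger]
  yanbeyo → yanveyo   [unconditioned shift]
  giving Ranekar yanveyo.
Dolur: *yanbiyo
  yanbiyo → yanpiyo   [unconditioned shift]
  yanpiyo → yenpiyo   [vowel merger]
  giving Dolur yenpiyo.
No other proto-form is consistent with every reflex, so the reconstruction is *yanbiyo.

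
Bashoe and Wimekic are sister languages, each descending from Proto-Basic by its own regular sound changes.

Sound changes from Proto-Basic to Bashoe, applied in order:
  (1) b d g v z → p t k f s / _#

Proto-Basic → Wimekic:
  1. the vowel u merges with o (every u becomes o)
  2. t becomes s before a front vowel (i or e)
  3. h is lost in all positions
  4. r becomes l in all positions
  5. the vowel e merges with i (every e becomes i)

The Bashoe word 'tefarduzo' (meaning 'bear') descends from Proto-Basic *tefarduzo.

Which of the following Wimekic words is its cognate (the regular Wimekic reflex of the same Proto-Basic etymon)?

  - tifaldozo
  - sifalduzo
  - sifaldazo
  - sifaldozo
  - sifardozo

Wimekic: *tefarduzo > tefardozo > sefardozo > sefaldozo > sifaldozo  (by vowel merger, palatalisation, unconditioned shift, vowel merger)

sifaldozo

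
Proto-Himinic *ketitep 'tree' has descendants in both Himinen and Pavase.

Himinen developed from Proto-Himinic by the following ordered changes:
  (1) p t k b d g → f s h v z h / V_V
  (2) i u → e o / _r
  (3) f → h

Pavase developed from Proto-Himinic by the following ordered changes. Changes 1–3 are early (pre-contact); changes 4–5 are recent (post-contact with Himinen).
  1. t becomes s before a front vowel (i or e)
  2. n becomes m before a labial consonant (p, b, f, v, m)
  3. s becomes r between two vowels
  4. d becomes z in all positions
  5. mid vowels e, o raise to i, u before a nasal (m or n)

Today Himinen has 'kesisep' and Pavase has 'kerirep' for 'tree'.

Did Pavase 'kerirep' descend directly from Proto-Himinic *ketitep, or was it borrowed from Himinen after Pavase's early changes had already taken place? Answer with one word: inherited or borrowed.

If inherited, *ketitep would pass through all of Pavase's changes:
Pavase: *ketitep
  ketitep → kesisep   [palatalisation]
  kesisep (rule 2 does not apply)
  kesisep → kerirep   [rhotacism]
  kerirep (rule 4 does not apply)
  kerirep (rule 5 does not apply)
  giving Pavase kerirep.
If borrowed from Himinen 'kesisep' after the early changes, it would undergo only the recent ones:
  rule 4 (unconditioned shift): no change (kesisep)
  rule 5 (pre-nasal raising): no change (kesisep)
  ⇒ as a loan: kesisep
Pavase 'kerirep' matches the inherited outcome exactly, so it is an inherited cognate, not a loan.

inherited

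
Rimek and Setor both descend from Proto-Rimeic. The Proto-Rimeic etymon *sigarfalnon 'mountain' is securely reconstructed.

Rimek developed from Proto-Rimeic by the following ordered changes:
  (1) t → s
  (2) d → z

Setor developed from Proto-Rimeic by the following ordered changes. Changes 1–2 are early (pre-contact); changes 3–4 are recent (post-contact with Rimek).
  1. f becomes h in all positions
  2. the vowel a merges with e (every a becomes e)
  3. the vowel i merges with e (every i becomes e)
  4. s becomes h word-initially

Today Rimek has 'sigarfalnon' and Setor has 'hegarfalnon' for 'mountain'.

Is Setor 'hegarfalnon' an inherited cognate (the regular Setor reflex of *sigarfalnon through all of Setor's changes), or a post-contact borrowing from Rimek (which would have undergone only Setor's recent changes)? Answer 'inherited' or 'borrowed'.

borrowed

If inherited, *sigarfalnon would pass through all of Setor's changes:
Setor: *sigarfalnon
  sigarfalnon → sigarhalnon   [unconditioned shift]
  sigarhalnon → sigerhelnon   [vowel merger]
  sigerhelnon → segerhelnon   [vowel merger]
  segerhelnon → hegerhelnon   [debuccalisation]
  giving Setor hegerhelnon.
If borrowed from Rimek 'sigarfalnon' after the early changes, it would undergo only the recent ones:
  rule 3 (vowel merger): sigarfalnon → segarfalnon
  rule 4 (debuccalisation): segarfalnon → hegarfalnon
  ⇒ as a loan: hegarfalnon
Setor 'hegarfalnon' matches the loan outcome 'hegarfalnon', not the inherited 'hegerhelnon' — it skipped the early Setor changes, so it was borrowed from Rimek.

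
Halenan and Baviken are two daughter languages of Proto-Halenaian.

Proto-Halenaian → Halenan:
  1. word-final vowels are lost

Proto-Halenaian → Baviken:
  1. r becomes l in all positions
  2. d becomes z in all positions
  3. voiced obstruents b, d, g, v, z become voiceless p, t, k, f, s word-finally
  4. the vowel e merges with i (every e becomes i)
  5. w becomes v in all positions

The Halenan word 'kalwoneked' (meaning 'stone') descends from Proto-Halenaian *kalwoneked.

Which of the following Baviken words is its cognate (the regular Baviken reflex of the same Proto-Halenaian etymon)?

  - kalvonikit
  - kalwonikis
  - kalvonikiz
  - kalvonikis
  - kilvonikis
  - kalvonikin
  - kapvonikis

Baviken: *kalwoneked > kalwonekez > kalwonekes > kalwonikis > kalvonikis  (by unconditioned shift, final devoicing, vowel merger, unconditioned shift)
Among the options, 'kalvonikis' alone shows every Baviken change applied in order.

kalvonikis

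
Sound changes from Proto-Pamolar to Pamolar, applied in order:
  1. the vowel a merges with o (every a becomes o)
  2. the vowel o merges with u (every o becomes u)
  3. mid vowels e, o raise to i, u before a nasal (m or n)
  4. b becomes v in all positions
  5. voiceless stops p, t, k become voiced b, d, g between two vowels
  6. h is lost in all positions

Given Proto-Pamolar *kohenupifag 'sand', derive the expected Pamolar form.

Pamolar: *kohenupifag
  kohenupifag → kohenupifog   [vowel merger]
  kohenupifog → kuhenupifug   [vowel merger]
  kuhenupifug → kuhinupifug   [pre-nasal raising]
  kuhinupifug (rule 4 does not apply)
  kuhinupifug → kuhinubifug   [intervocalic voicing]
  kuhinubifug → kuinubifug   [h-loss]
  giving Pamolar kuinubifug.

kuinubifug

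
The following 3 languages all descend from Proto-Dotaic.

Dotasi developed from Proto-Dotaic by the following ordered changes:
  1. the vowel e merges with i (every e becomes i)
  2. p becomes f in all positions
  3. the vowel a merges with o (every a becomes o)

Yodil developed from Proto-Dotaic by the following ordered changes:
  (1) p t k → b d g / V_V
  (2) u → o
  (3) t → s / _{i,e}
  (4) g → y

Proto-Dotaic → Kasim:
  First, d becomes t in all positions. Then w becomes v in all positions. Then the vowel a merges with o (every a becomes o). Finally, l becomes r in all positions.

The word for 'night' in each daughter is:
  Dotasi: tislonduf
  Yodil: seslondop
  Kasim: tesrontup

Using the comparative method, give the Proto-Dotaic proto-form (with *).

*teslondup

Position 9: Dotasi has f, Yodil has p, Kasim has p. Yodil preserves p here (none of its changes turn any other segment into p), so the proto-segment is *p.
Position 4: Dotasi has l, Yodil has l, Kasim has r. Dotasi preserves l here (none of its changes turn any other segment into l), so the proto-segment is *l.
Position 1: Dotasi has t, Yodil has s, Kasim has t. Dotasi preserves t here (none of its changes turn any other segment into t), so the proto-segment is *t.
Continuing position by position gives *teslondup; check it forward:
Dotasi: start from *teslondup.
  rule 1 (vowel merger): teslondup → tislondup
  rule 2 (unconditioned shift): tislondup → tislonduf
  rule 3: no change — tislonduf
  ⇒ Dotasi tislonduf
Yodil: start from *teslondup.
  rule 1: no change — teslondup
  rule 2 (vowel merger): teslondup → teslondop
  rule 3 (palatalisation): teslondop → seslondop
  rule 4: no change — seslondop
  ⇒ Yodil seslondop
Kasim: start from *teslondup.
  rule 1 (unconditioned shift): teslondup → teslontup
  rule 2: no change — teslontup
  rule 3: no change — teslontup
  rule 4 (unconditioned shift): teslontup → tesrontup
  ⇒ Kasim tesrontup
Only *teslondup yields all of Dotasi tislonduf, Yodil seslondop, Kasim tesrontup.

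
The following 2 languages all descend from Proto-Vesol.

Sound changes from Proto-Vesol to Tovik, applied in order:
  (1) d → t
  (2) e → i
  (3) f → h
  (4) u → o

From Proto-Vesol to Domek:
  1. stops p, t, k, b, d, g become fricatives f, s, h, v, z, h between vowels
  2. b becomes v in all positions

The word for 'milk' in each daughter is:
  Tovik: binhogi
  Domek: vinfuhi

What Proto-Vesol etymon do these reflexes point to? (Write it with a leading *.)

*binfugi

Position 5: Tovik has o, Domek has u. Domek preserves u here (none of its changes turn any other segment into u), so the proto-segment is *u.
Position 1: Tovik has b, Domek has v. Tovik preserves b here (none of its changes turn any other segment into b), so the proto-segment is *b.
This points to *binfugi. Verify forward in each daughter:
Tovik: start from *binfugi.
  rule 1: no change — binfugi
  rule 2: no change — binfugi
  rule 3 (unconditioned shift): binfugi → binhugi
  rule 4 (vowel merger): binhugi → binhogi
  ⇒ Tovik binhogi
Domek: start from *binfugi.
  rule 1 (intervocalic lenition): binfugi → binfuhi
  rule 2 (unconditioned shift): binfuhi → vinfuhi
  ⇒ Domek vinfuhi
No other proto-form is consistent with every reflex, so the reconstruction is *binfugi.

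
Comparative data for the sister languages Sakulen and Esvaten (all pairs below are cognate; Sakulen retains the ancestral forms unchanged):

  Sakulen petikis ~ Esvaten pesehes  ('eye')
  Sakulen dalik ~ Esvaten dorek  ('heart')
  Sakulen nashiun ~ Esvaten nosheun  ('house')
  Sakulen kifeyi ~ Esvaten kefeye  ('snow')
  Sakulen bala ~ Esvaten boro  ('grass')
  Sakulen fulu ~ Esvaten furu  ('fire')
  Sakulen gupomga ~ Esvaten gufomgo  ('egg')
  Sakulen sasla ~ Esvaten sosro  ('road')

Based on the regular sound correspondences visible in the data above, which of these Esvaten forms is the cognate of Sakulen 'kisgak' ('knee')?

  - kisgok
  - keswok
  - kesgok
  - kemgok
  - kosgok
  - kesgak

petikis ~ pesehes, dalik ~ dorek — Sakulen i corresponds to Esvaten e after a consonant, before a consonant other than r, m, n, p, b, f, v.
dalik ~ dorek, nashiun ~ nosheun — Sakulen a corresponds to Esvaten o after a consonant, before a consonant other than r, m, n, p, b, f, v.
Applying these to Sakulen 'kisgak':
  kisgak → kesgak   (i→e after a consonant, before a consonant other than r, m, n, p, b, f, v)
  kesgak → kesgok   (a→o after a consonant, before a consonant other than r, m, n, p, b, f, v)
So the Esvaten cognate is 'kesgok'.

kesgok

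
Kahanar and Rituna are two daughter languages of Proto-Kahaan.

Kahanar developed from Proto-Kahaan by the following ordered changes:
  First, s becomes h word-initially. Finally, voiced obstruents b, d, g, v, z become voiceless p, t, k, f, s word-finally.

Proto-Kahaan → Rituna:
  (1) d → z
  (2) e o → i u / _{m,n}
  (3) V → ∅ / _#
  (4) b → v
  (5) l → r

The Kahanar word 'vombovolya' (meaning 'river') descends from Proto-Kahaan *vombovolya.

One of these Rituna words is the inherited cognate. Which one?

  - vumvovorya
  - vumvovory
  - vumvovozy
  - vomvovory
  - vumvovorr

vumvovory

Rituna: *vombovolya
  vombovolya (rule 1 does not apply)
  vombovolya → vumbovolya   [pre-nasal raising]
  vumbovolya → vumbovoly   [apocope]
  vumbovoly → vumvovoly   [unconditioned shift]
  vumvovoly → vumvovory   [unconditioned shift]
  giving Rituna vumvovory.
Only 'vumvovory' matches the regular Rituna development of *vombovolya.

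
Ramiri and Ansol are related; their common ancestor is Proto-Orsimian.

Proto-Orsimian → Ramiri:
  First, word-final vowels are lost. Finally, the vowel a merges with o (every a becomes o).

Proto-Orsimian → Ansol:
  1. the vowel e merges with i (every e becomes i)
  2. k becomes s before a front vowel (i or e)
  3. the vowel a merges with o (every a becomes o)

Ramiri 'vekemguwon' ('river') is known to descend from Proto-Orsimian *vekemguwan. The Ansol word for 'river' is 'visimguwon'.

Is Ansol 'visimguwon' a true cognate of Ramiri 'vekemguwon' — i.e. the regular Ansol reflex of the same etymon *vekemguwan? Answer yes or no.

Derive the expected Ansol reflex of *vekemguwan:
Ansol: start from *vekemguwan.
  rule 1 (vowel merger): vekemguwan → vikimguwan
  rule 2 (palatalisation): vikimguwan → visimguwan
  rule 3 (vowel merger): visimguwan → visimguwon
  ⇒ Ansol visimguwon
Ansol 'visimguwon' matches the regular reflex exactly, so the pair is cognate.

yes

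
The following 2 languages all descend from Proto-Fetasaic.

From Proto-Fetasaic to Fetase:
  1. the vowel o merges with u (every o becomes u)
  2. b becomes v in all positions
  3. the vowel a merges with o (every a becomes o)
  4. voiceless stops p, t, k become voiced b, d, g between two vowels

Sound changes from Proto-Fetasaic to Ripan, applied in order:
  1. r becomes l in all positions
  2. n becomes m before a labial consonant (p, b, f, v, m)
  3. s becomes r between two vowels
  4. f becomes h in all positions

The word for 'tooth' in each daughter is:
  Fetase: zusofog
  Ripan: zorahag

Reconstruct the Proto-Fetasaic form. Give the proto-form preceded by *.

Position 4: Fetase has o, Ripan has a. Ripan preserves a here (none of its changes turn any other segment into a), so the proto-segment is *a.
Position 2: Fetase has u, Ripan has o. Ripan preserves o here (none of its changes turn any other segment into o), so the proto-segment is *o.
Position 3: Fetase has s, Ripan has r. Fetase preserves s here (none of its changes turn any other segment into s), so the proto-segment is *s.
Continuing position by position gives *zosafag; check it forward:
Fetase: *zosafag > zusafag > zusofog  (by vowel merger, vowel merger)
Ripan: *zosafag
  zosafag (rule 1 does not apply)
  zosafag (rule 2 does not apply)
  zosafag → zorafag   [rhotacism]
  zorafag → zorahag   [unconditioned shift]
  giving Ripan zorahag.
No other proto-form is consistent with every reflex, so the reconstruction is *zosafag.

*zosafag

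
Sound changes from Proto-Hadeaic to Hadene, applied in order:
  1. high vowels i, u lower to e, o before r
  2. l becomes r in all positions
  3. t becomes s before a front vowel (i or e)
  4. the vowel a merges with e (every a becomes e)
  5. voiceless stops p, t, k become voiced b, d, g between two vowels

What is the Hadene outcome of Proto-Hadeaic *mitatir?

mideser

Hadene: start from *mitatir.
  rule 1 (pre-rhotic lowering): mitatir → mitater
  rule 2: no change — mitater
  rule 3 (palatalisation): mitater → mitaser
  rule 4 (vowel merger): mitaser → miteser
  rule 5 (intervocalic voicing): miteser → mideser
  ⇒ Hadene mideser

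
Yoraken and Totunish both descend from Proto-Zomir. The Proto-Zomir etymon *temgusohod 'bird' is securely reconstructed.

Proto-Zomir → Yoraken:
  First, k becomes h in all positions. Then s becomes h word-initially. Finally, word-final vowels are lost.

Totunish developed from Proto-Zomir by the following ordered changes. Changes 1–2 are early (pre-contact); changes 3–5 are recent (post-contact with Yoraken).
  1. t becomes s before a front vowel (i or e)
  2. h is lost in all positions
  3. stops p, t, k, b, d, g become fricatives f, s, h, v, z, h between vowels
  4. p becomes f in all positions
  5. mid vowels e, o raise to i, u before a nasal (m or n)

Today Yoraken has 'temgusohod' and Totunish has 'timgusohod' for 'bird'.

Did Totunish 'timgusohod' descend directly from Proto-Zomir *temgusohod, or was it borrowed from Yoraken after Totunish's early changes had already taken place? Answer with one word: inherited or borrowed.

If inherited, *temgusohod would pass through all of Totunish's changes:
Totunish: *temgusohod
  temgusohod → semgusohod   [palatalisation]
  semgusohod → semgusood   [h-loss]
  semgusood (rule 3 does not apply)
  semgusood (rule 4 does not apply)
  semgusood → simgusood   [pre-nasal raising]
  giving Totunish simgusood.
If borrowed from Yoraken 'temgusohod' after the early changes, it would undergo only the recent ones:
  rule 3 (intervocalic lenition): no change (temgusohod)
  rule 4 (unconditioned shift): no change (temgusohod)
  rule 5 (pre-nasal raising): temgusohod → timgusohod
  ⇒ as a loan: timgusohod
Totunish 'timgusohod' matches the loan outcome 'timgusohod', not the inherited 'simgusood' — it skipped the early Totunish changes, so it was borrowed from Yoraken.

borrowed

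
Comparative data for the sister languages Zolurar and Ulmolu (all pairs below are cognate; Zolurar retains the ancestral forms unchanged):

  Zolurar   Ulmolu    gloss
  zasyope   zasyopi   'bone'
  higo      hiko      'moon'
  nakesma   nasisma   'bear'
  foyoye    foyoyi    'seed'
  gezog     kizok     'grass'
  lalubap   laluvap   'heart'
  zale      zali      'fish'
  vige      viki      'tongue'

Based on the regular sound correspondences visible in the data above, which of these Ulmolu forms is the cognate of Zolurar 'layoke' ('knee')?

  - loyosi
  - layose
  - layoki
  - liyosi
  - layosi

nakesma ~ nasisma — Zolurar k corresponds to Ulmolu s between vowels (before a front vowel).
zasyope ~ zasyopi, foyoye ~ foyoyi — Zolurar e corresponds to Ulmolu i word-finally.
Applying these to Zolurar 'layoke':
  layoke → layose   (k→s between vowels (before a front vowel))
  layose → layosi   (e→i word-finally)
So the Ulmolu cognate is 'layosi'.

layosi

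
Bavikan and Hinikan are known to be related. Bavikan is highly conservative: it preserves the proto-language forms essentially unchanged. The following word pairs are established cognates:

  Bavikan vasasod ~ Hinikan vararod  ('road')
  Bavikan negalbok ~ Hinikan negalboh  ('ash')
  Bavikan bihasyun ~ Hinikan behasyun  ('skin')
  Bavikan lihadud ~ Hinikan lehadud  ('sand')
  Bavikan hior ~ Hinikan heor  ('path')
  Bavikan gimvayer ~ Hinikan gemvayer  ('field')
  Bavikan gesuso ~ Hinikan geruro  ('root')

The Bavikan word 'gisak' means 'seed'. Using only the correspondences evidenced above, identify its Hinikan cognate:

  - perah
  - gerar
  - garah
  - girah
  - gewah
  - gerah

bihasyun ~ behasyun, lihadud ~ lehadud — Bavikan i corresponds to Hinikan e after a consonant, before a consonant other than r, m, n, p, b, f, v.
vasasod ~ vararod — Bavikan s corresponds to Hinikan r between vowels (before a back vowel).
negalbok ~ negalboh — Bavikan k corresponds to Hinikan h word-finally.
Applying these to Bavikan 'gisak':
  gisak → gesak   (i→e after a consonant, before a consonant other than r, m, n, p, b, f, v)
  gesak → gerak   (s→r between vowels (before a back vowel))
  gerak → gerah   (k→h word-finally)
So the Hinikan cognate is 'gerah'.

gerah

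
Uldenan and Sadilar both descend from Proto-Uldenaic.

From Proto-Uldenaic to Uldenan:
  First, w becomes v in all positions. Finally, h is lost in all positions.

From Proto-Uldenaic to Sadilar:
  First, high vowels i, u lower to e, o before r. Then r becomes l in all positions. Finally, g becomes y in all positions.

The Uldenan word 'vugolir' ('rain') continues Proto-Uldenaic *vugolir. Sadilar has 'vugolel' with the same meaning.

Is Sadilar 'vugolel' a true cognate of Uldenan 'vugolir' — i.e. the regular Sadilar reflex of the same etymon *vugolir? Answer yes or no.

no

Derive the expected Sadilar reflex of *vugolir:
Sadilar: start from *vugolir.
  rule 1 (pre-rhotic lowering): vugolir → vugoler
  rule 2 (unconditioned shift): vugoler → vugolel
  rule 3 (unconditioned shift): vugolel → vuyolel
  ⇒ Sadilar vuyolel
The regular Sadilar reflex would be 'vuyolel', but the attested form is 'vugolel'. The correspondence is irregular, so they are not cognates (the Sadilar form has a different source).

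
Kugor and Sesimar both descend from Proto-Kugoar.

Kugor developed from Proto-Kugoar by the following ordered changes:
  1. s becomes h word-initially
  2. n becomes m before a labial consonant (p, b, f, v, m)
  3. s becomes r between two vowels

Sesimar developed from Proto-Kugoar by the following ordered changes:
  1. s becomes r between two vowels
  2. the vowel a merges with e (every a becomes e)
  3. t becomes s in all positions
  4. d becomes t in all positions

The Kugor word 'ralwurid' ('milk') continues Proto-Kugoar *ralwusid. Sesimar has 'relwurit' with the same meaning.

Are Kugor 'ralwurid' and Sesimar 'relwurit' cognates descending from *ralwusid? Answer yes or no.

Derive the expected Sesimar reflex of *ralwusid:
Sesimar: start from *ralwusid.
  rule 1 (rhotacism): ralwusid → ralwurid
  rule 2 (vowel merger): ralwurid → relwurid
  rule 3: no change — relwurid
  rule 4 (unconditioned shift): relwurid → relwurit
  ⇒ Sesimar relwurit
Sesimar 'relwurit' matches the regular reflex exactly, so the pair is cognate.

yes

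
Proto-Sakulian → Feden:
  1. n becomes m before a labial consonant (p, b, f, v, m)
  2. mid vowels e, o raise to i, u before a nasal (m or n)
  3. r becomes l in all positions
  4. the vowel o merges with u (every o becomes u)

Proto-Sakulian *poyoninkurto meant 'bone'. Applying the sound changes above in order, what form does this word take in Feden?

puyuninkultu

Feden: start from *poyoninkurto.
  rule 1: no change — poyoninkurto
  rule 2 (pre-nasal raising): poyoninkurto → poyuninkurto
  rule 3 (unconditioned shift): poyuninkurto → poyuninkulto
  rule 4 (vowel merger): poyuninkulto → puyuninkultu
  ⇒ Feden puyuninkultu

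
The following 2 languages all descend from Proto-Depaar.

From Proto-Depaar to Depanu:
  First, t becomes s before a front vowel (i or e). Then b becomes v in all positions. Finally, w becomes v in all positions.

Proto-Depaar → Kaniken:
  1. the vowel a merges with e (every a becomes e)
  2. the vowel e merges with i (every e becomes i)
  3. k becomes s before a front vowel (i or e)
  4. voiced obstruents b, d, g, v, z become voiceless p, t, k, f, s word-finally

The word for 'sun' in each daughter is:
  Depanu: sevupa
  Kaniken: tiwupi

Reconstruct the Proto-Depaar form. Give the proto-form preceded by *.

Position 2: Depanu has e, Kaniken has i. Depanu preserves e here (none of its changes turn any other segment into e), so the proto-segment is *e.
Position 6: Depanu has a, Kaniken has i. Depanu preserves a here (none of its changes turn any other segment into a), so the proto-segment is *a.
Continuing position by position gives *tewupa; check it forward:
Depanu: start from *tewupa.
  rule 1 (palatalisation): tewupa → sewupa
  rule 2: no change — sewupa
  rule 3 (unconditioned shift): sewupa → sevupa
  ⇒ Depanu sevupa
Kaniken: *tewupa > tewupe > tiwupi  (by vowel merger, vowel merger)
Only *tewupa yields all of Depanu sevupa, Kaniken tiwupi.

*tewupa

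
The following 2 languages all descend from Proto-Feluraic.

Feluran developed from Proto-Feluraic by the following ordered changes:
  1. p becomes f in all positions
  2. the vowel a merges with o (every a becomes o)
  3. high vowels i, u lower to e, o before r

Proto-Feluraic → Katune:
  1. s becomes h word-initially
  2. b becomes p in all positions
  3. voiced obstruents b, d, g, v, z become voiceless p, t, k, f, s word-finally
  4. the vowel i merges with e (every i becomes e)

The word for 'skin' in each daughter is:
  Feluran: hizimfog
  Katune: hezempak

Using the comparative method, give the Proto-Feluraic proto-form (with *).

*hizimpag

Position 6: Feluran has f, Katune has p. Taking the neighbouring segments as reconstructed: Feluran f could go back to *p or *f; Katune p could go back to *p or *b — the one source consistent with every daughter is *p.
Position 8: Feluran has g, Katune has k. Feluran preserves g here (none of its changes turn any other segment into g), so the proto-segment is *g.
Continuing position by position gives *hizimpag; check it forward:
Feluran: *hizimpag > hizimfag > hizimfog  (by unconditioned shift, vowel merger)
Katune: *hizimpag
  hizimpag (rule 1 does not apply)
  hizimpag (rule 2 does not apply)
  hizimpag → hizimpak   [final devoicing]
  hizimpak → hezempak   [vowel merger]
  giving Katune hezempak.
Only *hizimpag yields all of Feluran hizimfog, Katune hezempak.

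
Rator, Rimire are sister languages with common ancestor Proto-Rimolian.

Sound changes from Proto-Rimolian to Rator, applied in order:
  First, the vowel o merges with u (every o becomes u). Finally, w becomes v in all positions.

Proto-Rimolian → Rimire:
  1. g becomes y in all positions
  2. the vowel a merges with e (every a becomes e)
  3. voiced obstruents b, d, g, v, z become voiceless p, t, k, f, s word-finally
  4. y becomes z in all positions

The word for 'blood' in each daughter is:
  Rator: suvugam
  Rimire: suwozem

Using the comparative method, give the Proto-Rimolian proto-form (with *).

Position 4: Rator has u, Rimire has o. Rimire preserves o here (none of its changes turn any other segment into o), so the proto-segment is *o.
Position 3: Rator has v, Rimire has w. Rimire preserves w here (none of its changes turn any other segment into w), so the proto-segment is *w.
Verify the candidate proto-form against each daughter:
Rator: *suwogam
  suwogam → suwugam   [vowel merger]
  suwugam → suvugam   [unconditioned shift]
  giving Rator suvugam.
Rimire: *suwogam
  suwogam → suwoyam   [unconditioned shift]
  suwoyam → suwoyem   [vowel merger]
  suwoyem (rule 3 does not apply)
  suwoyem → suwozem   [unconditioned shift]
  giving Rimire suwozem.
*suwogam is the unique common source.

*suwogam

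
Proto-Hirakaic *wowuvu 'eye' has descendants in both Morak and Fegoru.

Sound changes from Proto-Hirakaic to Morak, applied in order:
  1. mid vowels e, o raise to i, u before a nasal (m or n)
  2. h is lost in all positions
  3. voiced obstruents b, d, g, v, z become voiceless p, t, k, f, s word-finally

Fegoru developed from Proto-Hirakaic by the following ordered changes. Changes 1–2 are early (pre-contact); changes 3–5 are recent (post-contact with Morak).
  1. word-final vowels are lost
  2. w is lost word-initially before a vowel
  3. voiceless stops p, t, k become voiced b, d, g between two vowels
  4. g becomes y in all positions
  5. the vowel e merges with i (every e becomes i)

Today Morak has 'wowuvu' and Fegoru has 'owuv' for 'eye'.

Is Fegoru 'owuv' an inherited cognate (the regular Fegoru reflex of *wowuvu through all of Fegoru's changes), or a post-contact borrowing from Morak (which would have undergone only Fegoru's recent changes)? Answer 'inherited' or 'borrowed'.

If inherited, *wowuvu would pass through all of Fegoru's changes:
Fegoru: *wowuvu > wowuv > owuv  (by apocope, glide loss)
If borrowed from Morak 'wowuvu' after the early changes, it would undergo only the recent ones:
  rule 3 (intervocalic voicing): no change (wowuvu)
  rule 4 (unconditioned shift): no change (wowuvu)
  rule 5 (vowel merger): no change (wowuvu)
  ⇒ as a loan: wowuvu
Fegoru 'owuv' matches the inherited outcome exactly, so it is an inherited cognate, not a loan.

inherited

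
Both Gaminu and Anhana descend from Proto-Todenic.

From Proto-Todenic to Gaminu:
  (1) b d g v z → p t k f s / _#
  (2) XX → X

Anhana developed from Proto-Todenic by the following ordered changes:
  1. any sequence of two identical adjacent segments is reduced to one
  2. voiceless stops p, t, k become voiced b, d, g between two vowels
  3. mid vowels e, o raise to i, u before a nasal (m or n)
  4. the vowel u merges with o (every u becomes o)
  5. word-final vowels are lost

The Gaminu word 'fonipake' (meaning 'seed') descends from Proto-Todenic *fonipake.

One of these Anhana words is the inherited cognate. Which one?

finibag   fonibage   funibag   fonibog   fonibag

Anhana: start from *fonipake.
  rule 1: no change — fonipake
  rule 2 (intervocalic voicing): fonipake → fonibage
  rule 3 (pre-nasal raising): fonibage → funibage
  rule 4 (vowel merger): funibage → fonibage
  rule 5 (apocope): fonibage → fonibag
  ⇒ Anhana fonibag

fonibag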